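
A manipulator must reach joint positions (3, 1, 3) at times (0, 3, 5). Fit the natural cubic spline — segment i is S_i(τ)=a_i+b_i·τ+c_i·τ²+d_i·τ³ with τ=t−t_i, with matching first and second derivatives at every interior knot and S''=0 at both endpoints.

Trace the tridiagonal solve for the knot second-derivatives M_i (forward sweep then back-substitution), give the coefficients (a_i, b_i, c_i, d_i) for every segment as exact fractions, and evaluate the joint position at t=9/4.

Δ: Δ0=-2/3, Δ1=1
row 1: diag=10, rhs=10; c'=1/5, d'=1
back: M1=1
M: M0=0, M1=1, M2=0
seg 0: a=3, c=M0/2=0, d=(M1−M0)/(6·3)=1/18, b=Δ0−h0·(2M0+M1)/6=-7/6
seg 1: a=1, c=M1/2=1/2, d=(M2−M1)/(6·2)=-1/12, b=Δ1−h1·(2M1+M2)/6=1/3
t_q=9/4 → seg 0, τ=9/4; S=3+-7/6·τ+0·τ²+1/18·τ³=129/128

  seg 0: a=3 b=-7/6 c=0 d=1/18
  seg 1: a=1 b=1/3 c=1/2 d=-1/12
S(9/4) = 129/128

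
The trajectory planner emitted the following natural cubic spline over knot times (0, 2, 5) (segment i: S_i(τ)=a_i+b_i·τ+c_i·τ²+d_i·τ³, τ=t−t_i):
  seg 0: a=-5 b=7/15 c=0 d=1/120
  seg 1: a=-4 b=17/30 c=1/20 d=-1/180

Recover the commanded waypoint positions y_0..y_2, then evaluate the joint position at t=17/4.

y_0=-5 y_1=-4 y_2=-2
S(17/4) = -649/256

y_0 = S_0(0) = a_0 = -5
y_1 = S_1(0) = a_1 = -4
y_2 = S_1(3) = -2
t_q=17/4 is in segment 1 (τ=9/4); S_1(τ)=-649/256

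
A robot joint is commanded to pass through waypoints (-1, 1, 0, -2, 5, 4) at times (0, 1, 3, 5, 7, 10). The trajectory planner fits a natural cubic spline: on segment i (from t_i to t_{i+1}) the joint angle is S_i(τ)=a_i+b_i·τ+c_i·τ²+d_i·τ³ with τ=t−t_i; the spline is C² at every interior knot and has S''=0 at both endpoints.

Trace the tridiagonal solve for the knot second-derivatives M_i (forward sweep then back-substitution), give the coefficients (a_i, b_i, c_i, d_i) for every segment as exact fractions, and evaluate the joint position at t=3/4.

Δ: Δ0=2, Δ1=-1/2, Δ2=-1, Δ3=7/2, Δ4=-1/3
row 1: diag=6, rhs=-15; c'=1/3, d'=-5/2
row 2: denom=8−2·1/3=22/3; d'=(-3−2·-5/2)/(22/3)=3/11
row 3: denom=8−2·3/11=82/11; d'=(27−2·3/11)/(82/11)=291/82
row 4: denom=10−2·11/41=388/41; d'=(-23−2·291/82)/(388/41)=-617/194
back: M4=-617/194
back: M3=291/82−11/41·-617/194=427/97
back: M2=3/11−3/11·427/97=-90/97
back: M1=-5/2−1/3·-90/97=-425/194
M: M0=0, M1=-425/194, M2=-90/97, M3=427/97, M4=-617/194, M5=0
seg 0: a=-1, c=M0/2=0, d=(M1−M0)/(6·1)=-425/1164, b=Δ0−h0·(2M0+M1)/6=2753/1164
seg 1: a=1, c=M1/2=-425/388, d=(M2−M1)/(6·2)=245/2328, b=Δ1−h1·(2M1+M2)/6=739/582
seg 2: a=0, c=M2/2=-45/97, d=(M3−M2)/(6·2)=517/1164, b=Δ2−h2·(2M2+M3)/6=-538/291
seg 3: a=-2, c=M3/2=427/194, d=(M4−M3)/(6·2)=-1471/2328, b=Δ3−h3·(2M3+M4)/6=473/291
seg 4: a=5, c=M4/2=-617/388, d=(M5−M4)/(6·3)=617/3492, b=Δ4−h4·(2M4+M5)/6=1657/582
t_q=3/4 → seg 0, τ=3/4; S=-1+2753/1164·τ+0·τ²+-425/1164·τ³=15391/24832

  seg 0: a=-1 b=2753/1164 c=0 d=-425/1164
  seg 1: a=1 b=739/582 c=-425/388 d=245/2328
  seg 2: a=0 b=-538/291 c=-45/97 d=517/1164
  seg 3: a=-2 b=473/291 c=427/194 d=-1471/2328
  seg 4: a=5 b=1657/582 c=-617/388 d=617/3492
S(3/4) = 15391/24832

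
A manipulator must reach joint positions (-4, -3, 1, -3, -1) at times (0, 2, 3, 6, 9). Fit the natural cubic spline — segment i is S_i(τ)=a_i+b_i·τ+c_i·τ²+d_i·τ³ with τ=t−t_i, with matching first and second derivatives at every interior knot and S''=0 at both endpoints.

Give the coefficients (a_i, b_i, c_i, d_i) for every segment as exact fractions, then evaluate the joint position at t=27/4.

  seg 0: a=-4 b=-247/255 c=0 d=749/2040
  seg 1: a=-3 b=1753/510 c=749/340 d=-1673/1020
  seg 2: a=1 b=2981/1020 c=-231/85 d=265/612
  seg 3: a=-3 b=-863/510 c=401/340 d=-401/3060
S(27/4) = -79663/21760

Δ: Δ0=1/2, Δ1=4, Δ2=-4/3, Δ3=2/3
row 1: diag=6, rhs=21; c'=1/6, d'=7/2
row 2: denom=8−1·1/6=47/6; d'=(-32−1·7/2)/(47/6)=-213/47
row 3: denom=12−3·18/47=510/47; d'=(12−3·-213/47)/(510/47)=401/170
back: M3=401/170
back: M2=-213/47−18/47·401/170=-462/85
back: M1=7/2−1/6·-462/85=749/170
M: M0=0, M1=749/170, M2=-462/85, M3=401/170, M4=0
seg 0: a=-4, c=M0/2=0, d=(M1−M0)/(6·2)=749/2040, b=Δ0−h0·(2M0+M1)/6=-247/255
seg 1: a=-3, c=M1/2=749/340, d=(M2−M1)/(6·1)=-1673/1020, b=Δ1−h1·(2M1+M2)/6=1753/510
seg 2: a=1, c=M2/2=-231/85, d=(M3−M2)/(6·3)=265/612, b=Δ2−h2·(2M2+M3)/6=2981/1020
seg 3: a=-3, c=M3/2=401/340, d=(M4−M3)/(6·3)=-401/3060, b=Δ3−h3·(2M3+M4)/6=-863/510
t_q=27/4 → seg 3, τ=3/4; S=-3+-863/510·τ+401/340·τ²+-401/3060·τ³=-79663/21760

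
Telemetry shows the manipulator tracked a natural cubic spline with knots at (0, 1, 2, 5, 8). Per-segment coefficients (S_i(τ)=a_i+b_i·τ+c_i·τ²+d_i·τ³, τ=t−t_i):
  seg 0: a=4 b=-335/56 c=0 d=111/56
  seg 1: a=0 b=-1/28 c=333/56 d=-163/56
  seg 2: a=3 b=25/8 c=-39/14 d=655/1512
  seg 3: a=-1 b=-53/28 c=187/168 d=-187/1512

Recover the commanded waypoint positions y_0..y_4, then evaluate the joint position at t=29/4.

y_0=4 y_1=0 y_2=3 y_3=-1 y_4=0
S(29/4) = -3701/3584

y_0 = S_0(0) = a_0 = 4
y_1 = S_1(0) = a_1 = 0
y_2 = S_2(0) = a_2 = 3
y_3 = S_3(0) = a_3 = -1
y_4 = S_3(3) = 0
t_q=29/4 is in segment 3 (τ=9/4); S_3(τ)=-3701/3584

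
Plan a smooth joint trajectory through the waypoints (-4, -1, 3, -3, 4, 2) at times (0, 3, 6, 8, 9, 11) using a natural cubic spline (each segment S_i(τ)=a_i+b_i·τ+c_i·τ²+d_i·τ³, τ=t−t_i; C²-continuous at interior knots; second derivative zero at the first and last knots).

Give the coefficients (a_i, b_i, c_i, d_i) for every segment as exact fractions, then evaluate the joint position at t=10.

  seg 0: a=-4 b=62/327 c=0 d=265/2943
  seg 1: a=-1 b=857/327 c=265/327 d=-1216/2943
  seg 2: a=3 b=-1201/327 c=-317/109 d=1061/654
  seg 3: a=-3 b=1361/327 c=744/109 d=-1304/327
  seg 4: a=4 b=1913/327 c=-560/109 d=280/327
S(10) = 607/109

Δ: Δ0=1, Δ1=4/3, Δ2=-3, Δ3=7, Δ4=-1
row 1: diag=12, rhs=2; c'=1/4, d'=1/6
row 2: denom=10−3·1/4=37/4; d'=(-26−3·1/6)/(37/4)=-106/37
row 3: denom=6−2·8/37=206/37; d'=(60−2·-106/37)/(206/37)=1216/103
row 4: denom=6−1·37/206=1199/206; d'=(-48−1·1216/103)/(1199/206)=-1120/109
back: M4=-1120/109
back: M3=1216/103−37/206·-1120/109=1488/109
back: M2=-106/37−8/37·1488/109=-634/109
back: M1=1/6−1/4·-634/109=530/327
M: M0=0, M1=530/327, M2=-634/109, M3=1488/109, M4=-1120/109, M5=0
seg 0: a=-4, c=M0/2=0, d=(M1−M0)/(6·3)=265/2943, b=Δ0−h0·(2M0+M1)/6=62/327
seg 1: a=-1, c=M1/2=265/327, d=(M2−M1)/(6·3)=-1216/2943, b=Δ1−h1·(2M1+M2)/6=857/327
seg 2: a=3, c=M2/2=-317/109, d=(M3−M2)/(6·2)=1061/654, b=Δ2−h2·(2M2+M3)/6=-1201/327
seg 3: a=-3, c=M3/2=744/109, d=(M4−M3)/(6·1)=-1304/327, b=Δ3−h3·(2M3+M4)/6=1361/327
seg 4: a=4, c=M4/2=-560/109, d=(M5−M4)/(6·2)=280/327, b=Δ4−h4·(2M4+M5)/6=1913/327
t_q=10 → seg 4, τ=1; S=4+1913/327·τ+-560/109·τ²+280/327·τ³=607/109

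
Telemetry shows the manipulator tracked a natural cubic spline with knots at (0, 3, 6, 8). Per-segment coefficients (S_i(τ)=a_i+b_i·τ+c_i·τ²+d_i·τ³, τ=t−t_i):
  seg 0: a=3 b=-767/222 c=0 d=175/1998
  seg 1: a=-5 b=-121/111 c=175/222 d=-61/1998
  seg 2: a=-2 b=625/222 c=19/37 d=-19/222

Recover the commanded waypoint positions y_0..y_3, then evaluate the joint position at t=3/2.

y_0=3 y_1=-5 y_2=-2 y_3=5
S(3/2) = -1117/592

y_0 = S_0(0) = a_0 = 3
y_1 = S_1(0) = a_1 = -5
y_2 = S_2(0) = a_2 = -2
y_3 = S_2(2) = 5
t_q=3/2 is in segment 0 (τ=3/2); S_0(τ)=-1117/592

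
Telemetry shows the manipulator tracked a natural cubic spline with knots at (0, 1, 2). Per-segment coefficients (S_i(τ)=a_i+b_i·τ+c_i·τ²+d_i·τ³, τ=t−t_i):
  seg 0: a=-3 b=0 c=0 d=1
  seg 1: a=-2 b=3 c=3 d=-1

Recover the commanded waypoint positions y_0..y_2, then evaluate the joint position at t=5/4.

y_0=-3 y_1=-2 y_2=3
S(5/4) = -69/64

y_0 = S_0(0) = a_0 = -3
y_1 = S_1(0) = a_1 = -2
y_2 = S_1(1) = 3
t_q=5/4 is in segment 1 (τ=1/4); S_1(τ)=-69/64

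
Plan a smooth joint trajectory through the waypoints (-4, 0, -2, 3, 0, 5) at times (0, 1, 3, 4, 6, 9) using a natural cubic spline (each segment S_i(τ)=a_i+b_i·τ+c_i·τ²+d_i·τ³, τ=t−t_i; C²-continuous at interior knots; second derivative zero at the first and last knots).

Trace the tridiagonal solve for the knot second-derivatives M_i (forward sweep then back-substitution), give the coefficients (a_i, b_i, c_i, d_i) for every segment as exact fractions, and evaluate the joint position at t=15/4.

Δ: Δ0=4, Δ1=-1, Δ2=5, Δ3=-3/2, Δ4=5/3
row 1: diag=6, rhs=-30; c'=1/3, d'=-5
row 2: denom=6−2·1/3=16/3; d'=(36−2·-5)/(16/3)=69/8
row 3: denom=6−1·3/16=93/16; d'=(-39−1·69/8)/(93/16)=-254/31
row 4: denom=10−2·32/93=866/93; d'=(19−2·-254/31)/(866/93)=3291/866
back: M4=3291/866
back: M3=-254/31−32/93·3291/866=-4114/433
back: M2=69/8−3/16·-4114/433=4506/433
back: M1=-5−1/3·4506/433=-3667/433
M: M0=0, M1=-3667/433, M2=4506/433, M3=-4114/433, M4=3291/866, M5=0
seg 0: a=-4, c=M0/2=0, d=(M1−M0)/(6·1)=-3667/2598, b=Δ0−h0·(2M0+M1)/6=14059/2598
seg 1: a=0, c=M1/2=-3667/866, d=(M2−M1)/(6·2)=8173/5196, b=Δ1−h1·(2M1+M2)/6=1529/1299
seg 2: a=-2, c=M2/2=2253/433, d=(M3−M2)/(6·1)=-4310/1299, b=Δ2−h2·(2M2+M3)/6=4046/1299
seg 3: a=3, c=M3/2=-2057/433, d=(M4−M3)/(6·2)=11519/10392, b=Δ3−h3·(2M3+M4)/6=4634/1299
seg 4: a=0, c=M4/2=3291/1732, d=(M5−M4)/(6·3)=-1097/5196, b=Δ4−h4·(2M4+M5)/6=-5543/2598
t_q=15/4 → seg 2, τ=3/4; S=-2+4046/1299·τ+2253/433·τ²+-4310/1299·τ³=25815/13856

  seg 0: a=-4 b=14059/2598 c=0 d=-3667/2598
  seg 1: a=0 b=1529/1299 c=-3667/866 d=8173/5196
  seg 2: a=-2 b=4046/1299 c=2253/433 d=-4310/1299
  seg 3: a=3 b=4634/1299 c=-2057/433 d=11519/10392
  seg 4: a=0 b=-5543/2598 c=3291/1732 d=-1097/5196
S(15/4) = 25815/13856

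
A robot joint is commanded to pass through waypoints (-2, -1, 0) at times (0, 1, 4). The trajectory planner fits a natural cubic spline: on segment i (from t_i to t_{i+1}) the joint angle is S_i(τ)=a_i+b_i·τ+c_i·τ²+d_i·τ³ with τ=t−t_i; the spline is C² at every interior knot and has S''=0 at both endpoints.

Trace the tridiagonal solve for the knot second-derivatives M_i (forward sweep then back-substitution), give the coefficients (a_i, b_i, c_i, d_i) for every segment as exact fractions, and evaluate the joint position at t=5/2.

Δ: Δ0=1, Δ1=1/3
row 1: diag=8, rhs=-4; c'=3/8, d'=-1/2
back: M1=-1/2
M: M0=0, M1=-1/2, M2=0
seg 0: a=-2, c=M0/2=0, d=(M1−M0)/(6·1)=-1/12, b=Δ0−h0·(2M0+M1)/6=13/12
seg 1: a=-1, c=M1/2=-1/4, d=(M2−M1)/(6·3)=1/36, b=Δ1−h1·(2M1+M2)/6=5/6
t_q=5/2 → seg 1, τ=3/2; S=-1+5/6·τ+-1/4·τ²+1/36·τ³=-7/32

  seg 0: a=-2 b=13/12 c=0 d=-1/12
  seg 1: a=-1 b=5/6 c=-1/4 d=1/36
S(5/2) = -7/32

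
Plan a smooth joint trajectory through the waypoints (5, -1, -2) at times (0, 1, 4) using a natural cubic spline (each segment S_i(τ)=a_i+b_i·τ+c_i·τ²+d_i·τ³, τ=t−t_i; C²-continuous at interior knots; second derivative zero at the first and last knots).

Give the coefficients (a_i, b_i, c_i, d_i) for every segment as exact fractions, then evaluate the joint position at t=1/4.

Δ: Δ0=-6, Δ1=-1/3
row 1: diag=8, rhs=34; c'=3/8, d'=17/4
back: M1=17/4
M: M0=0, M1=17/4, M2=0
seg 0: a=5, c=M0/2=0, d=(M1−M0)/(6·1)=17/24, b=Δ0−h0·(2M0+M1)/6=-161/24
seg 1: a=-1, c=M1/2=17/8, d=(M2−M1)/(6·3)=-17/72, b=Δ1−h1·(2M1+M2)/6=-55/12
t_q=1/4 → seg 0, τ=1/4; S=5+-161/24·τ+0·τ²+17/24·τ³=1707/512

  seg 0: a=5 b=-161/24 c=0 d=17/24
  seg 1: a=-1 b=-55/12 c=17/8 d=-17/72
S(1/4) = 1707/512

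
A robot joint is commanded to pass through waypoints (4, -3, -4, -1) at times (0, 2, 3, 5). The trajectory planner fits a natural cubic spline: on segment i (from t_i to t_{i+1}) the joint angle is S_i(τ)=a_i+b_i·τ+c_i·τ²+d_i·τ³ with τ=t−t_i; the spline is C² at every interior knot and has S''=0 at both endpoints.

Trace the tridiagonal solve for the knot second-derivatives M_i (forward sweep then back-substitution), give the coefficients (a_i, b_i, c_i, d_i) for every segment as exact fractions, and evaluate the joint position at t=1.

Δ: Δ0=-7/2, Δ1=-1, Δ2=3/2
row 1: diag=6, rhs=15; c'=1/6, d'=5/2
row 2: denom=6−1·1/6=35/6; d'=(15−1·5/2)/(35/6)=15/7
back: M2=15/7
back: M1=5/2−1/6·15/7=15/7
M: M0=0, M1=15/7, M2=15/7, M3=0
seg 0: a=4, c=M0/2=0, d=(M1−M0)/(6·2)=5/28, b=Δ0−h0·(2M0+M1)/6=-59/14
seg 1: a=-3, c=M1/2=15/14, d=(M2−M1)/(6·1)=0, b=Δ1−h1·(2M1+M2)/6=-29/14
seg 2: a=-4, c=M2/2=15/14, d=(M3−M2)/(6·2)=-5/28, b=Δ2−h2·(2M2+M3)/6=1/14
t_q=1 → seg 0, τ=1; S=4+-59/14·τ+0·τ²+5/28·τ³=-1/28

  seg 0: a=4 b=-59/14 c=0 d=5/28
  seg 1: a=-3 b=-29/14 c=15/14 d=0
  seg 2: a=-4 b=1/14 c=15/14 d=-5/28
S(1) = -1/28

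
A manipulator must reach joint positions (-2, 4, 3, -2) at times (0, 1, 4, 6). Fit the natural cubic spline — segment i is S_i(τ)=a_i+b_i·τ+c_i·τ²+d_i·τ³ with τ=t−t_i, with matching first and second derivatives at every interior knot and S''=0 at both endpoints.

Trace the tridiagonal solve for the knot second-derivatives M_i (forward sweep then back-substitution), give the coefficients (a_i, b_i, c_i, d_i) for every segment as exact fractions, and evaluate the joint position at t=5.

Δ: Δ0=6, Δ1=-1/3, Δ2=-5/2
row 1: diag=8, rhs=-38; c'=3/8, d'=-19/4
row 2: denom=10−3·3/8=71/8; d'=(-13−3·-19/4)/(71/8)=10/71
back: M2=10/71
back: M1=-19/4−3/8·10/71=-341/71
M: M0=0, M1=-341/71, M2=10/71, M3=0
seg 0: a=-2, c=M0/2=0, d=(M1−M0)/(6·1)=-341/426, b=Δ0−h0·(2M0+M1)/6=2897/426
seg 1: a=4, c=M1/2=-341/142, d=(M2−M1)/(6·3)=39/142, b=Δ1−h1·(2M1+M2)/6=937/213
seg 2: a=3, c=M2/2=5/71, d=(M3−M2)/(6·2)=-5/426, b=Δ2−h2·(2M2+M3)/6=-1105/426
t_q=5 → seg 2, τ=1; S=3+-1105/426·τ+5/71·τ²+-5/426·τ³=33/71

  seg 0: a=-2 b=2897/426 c=0 d=-341/426
  seg 1: a=4 b=937/213 c=-341/142 d=39/142
  seg 2: a=3 b=-1105/426 c=5/71 d=-5/426
S(5) = 33/71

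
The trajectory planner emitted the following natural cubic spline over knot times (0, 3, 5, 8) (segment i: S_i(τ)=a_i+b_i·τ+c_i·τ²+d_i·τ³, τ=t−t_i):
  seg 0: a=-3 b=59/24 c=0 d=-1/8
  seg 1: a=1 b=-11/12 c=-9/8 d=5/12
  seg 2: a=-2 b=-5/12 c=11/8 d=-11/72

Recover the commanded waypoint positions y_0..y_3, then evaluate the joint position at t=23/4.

y_0=-3 y_1=1 y_2=-2 y_3=5
S(23/4) = -821/512

y_0 = S_0(0) = a_0 = -3
y_1 = S_1(0) = a_1 = 1
y_2 = S_2(0) = a_2 = -2
y_3 = S_2(3) = 5
t_q=23/4 is in segment 2 (τ=3/4); S_2(τ)=-821/512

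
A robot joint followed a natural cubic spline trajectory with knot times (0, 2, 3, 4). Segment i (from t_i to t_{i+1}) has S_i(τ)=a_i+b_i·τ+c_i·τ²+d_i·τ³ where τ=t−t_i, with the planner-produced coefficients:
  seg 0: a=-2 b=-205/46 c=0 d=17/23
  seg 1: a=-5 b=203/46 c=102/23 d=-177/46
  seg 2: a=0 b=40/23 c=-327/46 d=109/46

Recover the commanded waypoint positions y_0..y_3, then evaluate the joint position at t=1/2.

y_0 = S_0(0) = a_0 = -2
y_1 = S_1(0) = a_1 = -5
y_2 = S_2(0) = a_2 = 0
y_3 = S_2(1) = -3
t_q=1/2 is in segment 0 (τ=1/2); S_0(τ)=-761/184

y_0=-2 y_1=-5 y_2=0 y_3=-3
S(1/2) = -761/184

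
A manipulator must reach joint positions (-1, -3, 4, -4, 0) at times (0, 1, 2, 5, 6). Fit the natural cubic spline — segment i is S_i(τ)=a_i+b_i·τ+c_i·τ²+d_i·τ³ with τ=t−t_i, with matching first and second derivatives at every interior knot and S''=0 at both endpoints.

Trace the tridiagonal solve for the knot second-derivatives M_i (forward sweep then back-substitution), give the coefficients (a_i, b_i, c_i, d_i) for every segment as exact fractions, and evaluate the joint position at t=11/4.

Δ: Δ0=-2, Δ1=7, Δ2=-8/3, Δ3=4
row 1: diag=4, rhs=54; c'=1/4, d'=27/2
row 2: denom=8−1·1/4=31/4; d'=(-58−1·27/2)/(31/4)=-286/31
row 3: denom=8−3·12/31=212/31; d'=(40−3·-286/31)/(212/31)=1049/106
back: M3=1049/106
back: M2=-286/31−12/31·1049/106=-692/53
back: M1=27/2−1/4·-692/53=1777/106
M: M0=0, M1=1777/106, M2=-692/53, M3=1049/106, M4=0
seg 0: a=-1, c=M0/2=0, d=(M1−M0)/(6·1)=1777/636, b=Δ0−h0·(2M0+M1)/6=-3049/636
seg 1: a=-3, c=M1/2=1777/212, d=(M2−M1)/(6·1)=-3161/636, b=Δ1−h1·(2M1+M2)/6=1141/318
seg 2: a=4, c=M2/2=-346/53, d=(M3−M2)/(6·3)=811/636, b=Δ2−h2·(2M2+M3)/6=3461/636
seg 3: a=-4, c=M3/2=1049/212, d=(M4−M3)/(6·1)=-1049/636, b=Δ3−h3·(2M3+M4)/6=223/318
t_q=11/4 → seg 2, τ=3/4; S=4+3461/636·τ+-346/53·τ²+811/636·τ³=67123/13568

  seg 0: a=-1 b=-3049/636 c=0 d=1777/636
  seg 1: a=-3 b=1141/318 c=1777/212 d=-3161/636
  seg 2: a=4 b=3461/636 c=-346/53 d=811/636
  seg 3: a=-4 b=223/318 c=1049/212 d=-1049/636
S(11/4) = 67123/13568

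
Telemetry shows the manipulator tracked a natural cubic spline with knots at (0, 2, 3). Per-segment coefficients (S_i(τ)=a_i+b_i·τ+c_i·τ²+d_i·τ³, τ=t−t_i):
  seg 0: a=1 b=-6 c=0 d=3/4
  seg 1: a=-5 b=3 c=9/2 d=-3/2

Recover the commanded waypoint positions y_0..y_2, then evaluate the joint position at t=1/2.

y_0=1 y_1=-5 y_2=1
S(1/2) = -61/32

y_0 = S_0(0) = a_0 = 1
y_1 = S_1(0) = a_1 = -5
y_2 = S_1(1) = 1
t_q=1/2 is in segment 0 (τ=1/2); S_0(τ)=-61/32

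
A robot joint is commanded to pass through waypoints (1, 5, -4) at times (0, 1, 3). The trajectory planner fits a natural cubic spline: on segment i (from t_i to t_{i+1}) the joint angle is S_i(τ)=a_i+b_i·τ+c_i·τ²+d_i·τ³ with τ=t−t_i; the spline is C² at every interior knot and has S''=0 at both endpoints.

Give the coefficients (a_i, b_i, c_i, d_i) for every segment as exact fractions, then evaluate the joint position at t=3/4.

Δ: Δ0=4, Δ1=-9/2
row 1: diag=6, rhs=-51; c'=1/3, d'=-17/2
back: M1=-17/2
M: M0=0, M1=-17/2, M2=0
seg 0: a=1, c=M0/2=0, d=(M1−M0)/(6·1)=-17/12, b=Δ0−h0·(2M0+M1)/6=65/12
seg 1: a=5, c=M1/2=-17/4, d=(M2−M1)/(6·2)=17/24, b=Δ1−h1·(2M1+M2)/6=7/6
t_q=3/4 → seg 0, τ=3/4; S=1+65/12·τ+0·τ²+-17/12·τ³=1143/256

  seg 0: a=1 b=65/12 c=0 d=-17/12
  seg 1: a=5 b=7/6 c=-17/4 d=17/24
S(3/4) = 1143/256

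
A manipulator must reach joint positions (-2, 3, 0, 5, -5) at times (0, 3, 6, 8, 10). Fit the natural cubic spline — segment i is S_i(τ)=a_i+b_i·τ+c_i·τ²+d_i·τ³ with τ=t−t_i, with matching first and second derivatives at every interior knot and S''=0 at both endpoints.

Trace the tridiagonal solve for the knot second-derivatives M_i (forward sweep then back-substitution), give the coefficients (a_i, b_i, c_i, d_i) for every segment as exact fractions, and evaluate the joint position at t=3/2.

  seg 0: a=-2 b=479/168 c=0 d=-199/1512
  seg 1: a=3 b=-59/84 c=-199/168 d=547/1512
  seg 2: a=0 b=47/24 c=29/14 d=-605/672
  seg 3: a=5 b=-47/84 c=-373/112 d=373/672
S(3/2) = 821/448

Δ: Δ0=5/3, Δ1=-1, Δ2=5/2, Δ3=-5
row 1: diag=12, rhs=-16; c'=1/4, d'=-4/3
row 2: denom=10−3·1/4=37/4; d'=(21−3·-4/3)/(37/4)=100/37
row 3: denom=8−2·8/37=280/37; d'=(-45−2·100/37)/(280/37)=-373/56
back: M3=-373/56
back: M2=100/37−8/37·-373/56=29/7
back: M1=-4/3−1/4·29/7=-199/84
M: M0=0, M1=-199/84, M2=29/7, M3=-373/56, M4=0
seg 0: a=-2, c=M0/2=0, d=(M1−M0)/(6·3)=-199/1512, b=Δ0−h0·(2M0+M1)/6=479/168
seg 1: a=3, c=M1/2=-199/168, d=(M2−M1)/(6·3)=547/1512, b=Δ1−h1·(2M1+M2)/6=-59/84
seg 2: a=0, c=M2/2=29/14, d=(M3−M2)/(6·2)=-605/672, b=Δ2−h2·(2M2+M3)/6=47/24
seg 3: a=5, c=M3/2=-373/112, d=(M4−M3)/(6·2)=373/672, b=Δ3−h3·(2M3+M4)/6=-47/84
t_q=3/2 → seg 0, τ=3/2; S=-2+479/168·τ+0·τ²+-199/1512·τ³=821/448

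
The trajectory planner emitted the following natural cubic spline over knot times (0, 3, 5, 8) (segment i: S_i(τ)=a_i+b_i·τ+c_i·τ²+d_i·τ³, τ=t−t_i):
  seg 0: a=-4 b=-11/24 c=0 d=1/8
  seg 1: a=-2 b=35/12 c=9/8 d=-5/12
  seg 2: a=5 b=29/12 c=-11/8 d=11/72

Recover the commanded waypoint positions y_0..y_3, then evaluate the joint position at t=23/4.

y_0=-4 y_1=-2 y_2=5 y_3=4
S(23/4) = 3125/512

y_0 = S_0(0) = a_0 = -4
y_1 = S_1(0) = a_1 = -2
y_2 = S_2(0) = a_2 = 5
y_3 = S_2(3) = 4
t_q=23/4 is in segment 2 (τ=3/4); S_2(τ)=3125/512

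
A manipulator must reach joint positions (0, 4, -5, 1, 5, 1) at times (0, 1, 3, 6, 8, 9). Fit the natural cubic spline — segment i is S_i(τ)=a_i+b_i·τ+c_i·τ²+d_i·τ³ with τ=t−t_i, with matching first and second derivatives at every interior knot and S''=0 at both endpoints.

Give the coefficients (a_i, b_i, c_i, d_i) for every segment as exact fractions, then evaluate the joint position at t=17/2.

Δ: Δ0=4, Δ1=-9/2, Δ2=2, Δ3=2, Δ4=-4
row 1: diag=6, rhs=-51; c'=1/3, d'=-17/2
row 2: denom=10−2·1/3=28/3; d'=(39−2·-17/2)/(28/3)=6
row 3: denom=10−3·9/28=253/28; d'=(0−3·6)/(253/28)=-504/253
row 4: denom=6−2·56/253=1406/253; d'=(-36−2·-504/253)/(1406/253)=-4050/703
back: M4=-4050/703
back: M3=-504/253−56/253·-4050/703=-504/703
back: M2=6−9/28·-504/703=4380/703
back: M1=-17/2−1/3·4380/703=-14871/1406
M: M0=0, M1=-14871/1406, M2=4380/703, M3=-504/703, M4=-4050/703, M5=0
seg 0: a=0, c=M0/2=0, d=(M1−M0)/(6·1)=-4957/2812, b=Δ0−h0·(2M0+M1)/6=16205/2812
seg 1: a=4, c=M1/2=-14871/2812, d=(M2−M1)/(6·2)=7877/5624, b=Δ1−h1·(2M1+M2)/6=667/1406
seg 2: a=-5, c=M2/2=2190/703, d=(M3−M2)/(6·3)=-22/57, b=Δ2−h2·(2M2+M3)/6=-2722/703
seg 3: a=1, c=M3/2=-252/703, d=(M4−M3)/(6·2)=-591/1406, b=Δ3−h3·(2M3+M4)/6=3092/703
seg 4: a=5, c=M4/2=-2025/703, d=(M5−M4)/(6·1)=675/703, b=Δ4−h4·(2M4+M5)/6=-1462/703
t_q=17/2 → seg 4, τ=1/2; S=5+-1462/703·τ+-2025/703·τ²+675/703·τ³=18897/5624

  seg 0: a=0 b=16205/2812 c=0 d=-4957/2812
  seg 1: a=4 b=667/1406 c=-14871/2812 d=7877/5624
  seg 2: a=-5 b=-2722/703 c=2190/703 d=-22/57
  seg 3: a=1 b=3092/703 c=-252/703 d=-591/1406
  seg 4: a=5 b=-1462/703 c=-2025/703 d=675/703
S(17/2) = 18897/5624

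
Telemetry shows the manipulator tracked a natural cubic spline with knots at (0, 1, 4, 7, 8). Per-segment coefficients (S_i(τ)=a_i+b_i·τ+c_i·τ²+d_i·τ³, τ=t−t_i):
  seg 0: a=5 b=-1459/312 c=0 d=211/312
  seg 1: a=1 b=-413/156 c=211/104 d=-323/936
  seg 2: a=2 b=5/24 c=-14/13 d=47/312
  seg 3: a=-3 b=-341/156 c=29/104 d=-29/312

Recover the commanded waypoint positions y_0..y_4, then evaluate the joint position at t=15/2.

y_0=5 y_1=1 y_2=2 y_3=-3 y_4=-5
S(15/2) = -3357/832

y_0 = S_0(0) = a_0 = 5
y_1 = S_1(0) = a_1 = 1
y_2 = S_2(0) = a_2 = 2
y_3 = S_3(0) = a_3 = -3
y_4 = S_3(1) = -5
t_q=15/2 is in segment 3 (τ=1/2); S_3(τ)=-3357/832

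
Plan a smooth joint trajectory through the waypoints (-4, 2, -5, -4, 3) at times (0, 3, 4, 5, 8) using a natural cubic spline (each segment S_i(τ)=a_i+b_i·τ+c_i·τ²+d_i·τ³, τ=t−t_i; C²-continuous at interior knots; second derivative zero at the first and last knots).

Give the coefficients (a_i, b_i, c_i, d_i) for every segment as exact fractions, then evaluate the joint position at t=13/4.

  seg 0: a=-4 b=301/48 c=0 d=-205/432
  seg 1: a=2 b=-157/24 c=-205/48 d=61/16
  seg 2: a=-5 b=-175/48 c=43/6 d=-121/48
  seg 3: a=-4 b=25/8 c=-19/48 d=19/432
S(13/4) = 161/1024

Δ: Δ0=2, Δ1=-7, Δ2=1, Δ3=7/3
row 1: diag=8, rhs=-54; c'=1/8, d'=-27/4
row 2: denom=4−1·1/8=31/8; d'=(48−1·-27/4)/(31/8)=438/31
row 3: denom=8−1·8/31=240/31; d'=(8−1·438/31)/(240/31)=-19/24
back: M3=-19/24
back: M2=438/31−8/31·-19/24=43/3
back: M1=-27/4−1/8·43/3=-205/24
M: M0=0, M1=-205/24, M2=43/3, M3=-19/24, M4=0
seg 0: a=-4, c=M0/2=0, d=(M1−M0)/(6·3)=-205/432, b=Δ0−h0·(2M0+M1)/6=301/48
seg 1: a=2, c=M1/2=-205/48, d=(M2−M1)/(6·1)=61/16, b=Δ1−h1·(2M1+M2)/6=-157/24
seg 2: a=-5, c=M2/2=43/6, d=(M3−M2)/(6·1)=-121/48, b=Δ2−h2·(2M2+M3)/6=-175/48
seg 3: a=-4, c=M3/2=-19/48, d=(M4−M3)/(6·3)=19/432, b=Δ3−h3·(2M3+M4)/6=25/8
t_q=13/4 → seg 1, τ=1/4; S=2+-157/24·τ+-205/48·τ²+61/16·τ³=161/1024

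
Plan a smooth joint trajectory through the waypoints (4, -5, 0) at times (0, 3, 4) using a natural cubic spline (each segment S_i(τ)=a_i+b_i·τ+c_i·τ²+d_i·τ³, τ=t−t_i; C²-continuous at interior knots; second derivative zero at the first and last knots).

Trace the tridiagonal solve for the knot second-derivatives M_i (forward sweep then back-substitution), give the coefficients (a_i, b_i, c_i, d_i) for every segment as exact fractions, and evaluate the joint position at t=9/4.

  seg 0: a=4 b=-6 c=0 d=1/3
  seg 1: a=-5 b=3 c=3 d=-1
S(9/4) = -365/64

Δ: Δ0=-3, Δ1=5
row 1: diag=8, rhs=48; c'=1/8, d'=6
back: M1=6
M: M0=0, M1=6, M2=0
seg 0: a=4, c=M0/2=0, d=(M1−M0)/(6·3)=1/3, b=Δ0−h0·(2M0+M1)/6=-6
seg 1: a=-5, c=M1/2=3, d=(M2−M1)/(6·1)=-1, b=Δ1−h1·(2M1+M2)/6=3
t_q=9/4 → seg 0, τ=9/4; S=4+-6·τ+0·τ²+1/3·τ³=-365/64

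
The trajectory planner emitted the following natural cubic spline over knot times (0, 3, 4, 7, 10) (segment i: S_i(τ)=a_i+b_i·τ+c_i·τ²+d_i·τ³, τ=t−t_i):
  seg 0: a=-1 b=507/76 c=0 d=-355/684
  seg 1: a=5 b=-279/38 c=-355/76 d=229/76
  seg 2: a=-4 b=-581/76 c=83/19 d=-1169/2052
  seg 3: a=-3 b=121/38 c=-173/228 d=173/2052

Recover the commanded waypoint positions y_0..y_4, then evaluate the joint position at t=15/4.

y_0 = S_0(0) = a_0 = -1
y_1 = S_1(0) = a_1 = 5
y_2 = S_2(0) = a_2 = -4
y_3 = S_3(0) = a_3 = -3
y_4 = S_3(3) = 2
t_q=15/4 is in segment 1 (τ=3/4); S_1(τ)=-9061/4864

y_0=-1 y_1=5 y_2=-4 y_3=-3 y_4=2
S(15/4) = -9061/4864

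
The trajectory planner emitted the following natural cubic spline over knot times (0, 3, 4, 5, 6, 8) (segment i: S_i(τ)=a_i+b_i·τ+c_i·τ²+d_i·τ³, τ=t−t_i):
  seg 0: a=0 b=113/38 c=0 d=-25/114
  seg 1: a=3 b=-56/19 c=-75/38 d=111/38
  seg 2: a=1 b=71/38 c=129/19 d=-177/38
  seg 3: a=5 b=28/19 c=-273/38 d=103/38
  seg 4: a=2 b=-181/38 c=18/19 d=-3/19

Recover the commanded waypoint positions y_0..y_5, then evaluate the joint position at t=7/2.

y_0=0 y_1=3 y_2=1 y_3=5 y_4=2 y_5=-5
S(7/2) = 425/304

y_0 = S_0(0) = a_0 = 0
y_1 = S_1(0) = a_1 = 3
y_2 = S_2(0) = a_2 = 1
y_3 = S_3(0) = a_3 = 5
y_4 = S_4(0) = a_4 = 2
y_5 = S_4(2) = -5
t_q=7/2 is in segment 1 (τ=1/2); S_1(τ)=425/304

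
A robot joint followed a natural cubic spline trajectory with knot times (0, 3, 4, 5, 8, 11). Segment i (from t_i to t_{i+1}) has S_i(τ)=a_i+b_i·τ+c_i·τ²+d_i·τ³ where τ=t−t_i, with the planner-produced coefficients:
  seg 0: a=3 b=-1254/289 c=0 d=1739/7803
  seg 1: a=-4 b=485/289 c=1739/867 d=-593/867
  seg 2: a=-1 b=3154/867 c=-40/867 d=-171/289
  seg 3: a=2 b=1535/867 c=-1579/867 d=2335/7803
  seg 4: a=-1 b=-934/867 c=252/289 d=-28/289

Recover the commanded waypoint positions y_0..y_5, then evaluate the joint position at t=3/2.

y_0=3 y_1=-4 y_2=-1 y_3=2 y_4=-1 y_5=1
S(3/2) = -6373/2312

y_0 = S_0(0) = a_0 = 3
y_1 = S_1(0) = a_1 = -4
y_2 = S_2(0) = a_2 = -1
y_3 = S_3(0) = a_3 = 2
y_4 = S_4(0) = a_4 = -1
y_5 = S_4(3) = 1
t_q=3/2 is in segment 0 (τ=3/2); S_0(τ)=-6373/2312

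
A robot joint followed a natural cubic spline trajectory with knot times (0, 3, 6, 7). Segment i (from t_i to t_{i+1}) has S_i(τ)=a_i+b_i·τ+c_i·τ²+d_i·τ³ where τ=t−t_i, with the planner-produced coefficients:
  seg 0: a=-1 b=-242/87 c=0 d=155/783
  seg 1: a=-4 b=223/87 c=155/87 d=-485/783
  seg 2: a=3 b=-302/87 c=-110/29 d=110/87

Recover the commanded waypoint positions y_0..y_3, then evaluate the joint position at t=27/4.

y_0 = S_0(0) = a_0 = -1
y_1 = S_1(0) = a_1 = -4
y_2 = S_2(0) = a_2 = 3
y_3 = S_2(1) = -3
t_q=27/4 is in segment 2 (τ=3/4); S_2(τ)=-1117/928

y_0=-1 y_1=-4 y_2=3 y_3=-3
S(27/4) = -1117/928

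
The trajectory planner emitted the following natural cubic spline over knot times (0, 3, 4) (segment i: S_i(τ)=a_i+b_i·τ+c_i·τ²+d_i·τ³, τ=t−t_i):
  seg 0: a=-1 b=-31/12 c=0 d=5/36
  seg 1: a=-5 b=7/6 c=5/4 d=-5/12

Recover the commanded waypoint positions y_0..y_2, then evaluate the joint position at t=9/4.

y_0 = S_0(0) = a_0 = -1
y_1 = S_1(0) = a_1 = -5
y_2 = S_1(1) = -3
t_q=9/4 is in segment 0 (τ=9/4); S_0(τ)=-1339/256

y_0=-1 y_1=-5 y_2=-3
S(9/4) = -1339/256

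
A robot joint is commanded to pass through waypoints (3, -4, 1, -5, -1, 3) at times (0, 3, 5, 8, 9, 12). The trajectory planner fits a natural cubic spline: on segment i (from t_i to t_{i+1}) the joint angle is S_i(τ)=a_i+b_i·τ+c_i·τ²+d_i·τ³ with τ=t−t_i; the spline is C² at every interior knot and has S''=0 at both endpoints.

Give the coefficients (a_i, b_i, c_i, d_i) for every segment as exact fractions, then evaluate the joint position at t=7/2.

Δ: Δ0=-7/3, Δ1=5/2, Δ2=-2, Δ3=4, Δ4=4/3
row 1: diag=10, rhs=29; c'=1/5, d'=29/10
row 2: denom=10−2·1/5=48/5; d'=(-27−2·29/10)/(48/5)=-41/12
row 3: denom=8−3·5/16=113/16; d'=(36−3·-41/12)/(113/16)=740/113
row 4: denom=8−1·16/113=888/113; d'=(-16−1·740/113)/(888/113)=-637/222
back: M4=-637/222
back: M3=740/113−16/113·-637/222=772/111
back: M2=-41/12−5/16·772/111=-1241/222
back: M1=29/10−1/5·-1241/222=446/111
M: M0=0, M1=446/111, M2=-1241/222, M3=772/111, M4=-637/222, M5=0
seg 0: a=3, c=M0/2=0, d=(M1−M0)/(6·3)=223/999, b=Δ0−h0·(2M0+M1)/6=-482/111
seg 1: a=-4, c=M1/2=223/111, d=(M2−M1)/(6·2)=-237/296, b=Δ1−h1·(2M1+M2)/6=187/111
seg 2: a=1, c=M2/2=-1241/444, d=(M3−M2)/(6·3)=2785/3996, b=Δ2−h2·(2M2+M3)/6=25/222
seg 3: a=-5, c=M3/2=386/111, d=(M4−M3)/(6·1)=-727/444, b=Δ3−h3·(2M3+M4)/6=959/444
seg 4: a=-1, c=M4/2=-637/444, d=(M5−M4)/(6·3)=637/3996, b=Δ4−h4·(2M4+M5)/6=311/74
t_q=7/2 → seg 1, τ=1/2; S=-4+187/111·τ+223/111·τ²+-237/296·τ³=-6525/2368

  seg 0: a=3 b=-482/111 c=0 d=223/999
  seg 1: a=-4 b=187/111 c=223/111 d=-237/296
  seg 2: a=1 b=25/222 c=-1241/444 d=2785/3996
  seg 3: a=-5 b=959/444 c=386/111 d=-727/444
  seg 4: a=-1 b=311/74 c=-637/444 d=637/3996
S(7/2) = -6525/2368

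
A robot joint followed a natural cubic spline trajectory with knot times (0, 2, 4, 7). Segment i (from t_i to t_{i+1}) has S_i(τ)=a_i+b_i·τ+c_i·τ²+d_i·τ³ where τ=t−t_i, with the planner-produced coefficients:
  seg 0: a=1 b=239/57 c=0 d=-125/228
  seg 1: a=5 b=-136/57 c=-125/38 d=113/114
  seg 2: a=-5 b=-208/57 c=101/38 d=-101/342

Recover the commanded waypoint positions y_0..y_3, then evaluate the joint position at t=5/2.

y_0=1 y_1=5 y_2=-5 y_3=0
S(5/2) = 945/304

y_0 = S_0(0) = a_0 = 1
y_1 = S_1(0) = a_1 = 5
y_2 = S_2(0) = a_2 = -5
y_3 = S_2(3) = 0
t_q=5/2 is in segment 1 (τ=1/2); S_1(τ)=945/304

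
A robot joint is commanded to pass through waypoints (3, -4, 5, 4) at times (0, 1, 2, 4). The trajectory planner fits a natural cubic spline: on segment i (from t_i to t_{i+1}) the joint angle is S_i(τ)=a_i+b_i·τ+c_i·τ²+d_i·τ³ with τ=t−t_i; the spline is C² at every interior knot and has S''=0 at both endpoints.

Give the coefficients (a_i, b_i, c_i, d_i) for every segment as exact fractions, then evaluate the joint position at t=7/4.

Δ: Δ0=-7, Δ1=9, Δ2=-1/2
row 1: diag=4, rhs=96; c'=1/4, d'=24
row 2: denom=6−1·1/4=23/4; d'=(-57−1·24)/(23/4)=-324/23
back: M2=-324/23
back: M1=24−1/4·-324/23=633/23
M: M0=0, M1=633/23, M2=-324/23, M3=0
seg 0: a=3, c=M0/2=0, d=(M1−M0)/(6·1)=211/46, b=Δ0−h0·(2M0+M1)/6=-533/46
seg 1: a=-4, c=M1/2=633/46, d=(M2−M1)/(6·1)=-319/46, b=Δ1−h1·(2M1+M2)/6=50/23
seg 2: a=5, c=M2/2=-162/23, d=(M3−M2)/(6·2)=27/23, b=Δ2−h2·(2M2+M3)/6=409/46
t_q=7/4 → seg 1, τ=3/4; S=-4+50/23·τ+633/46·τ²+-319/46·τ³=313/128

  seg 0: a=3 b=-533/46 c=0 d=211/46
  seg 1: a=-4 b=50/23 c=633/46 d=-319/46
  seg 2: a=5 b=409/46 c=-162/23 d=27/23
S(7/4) = 313/128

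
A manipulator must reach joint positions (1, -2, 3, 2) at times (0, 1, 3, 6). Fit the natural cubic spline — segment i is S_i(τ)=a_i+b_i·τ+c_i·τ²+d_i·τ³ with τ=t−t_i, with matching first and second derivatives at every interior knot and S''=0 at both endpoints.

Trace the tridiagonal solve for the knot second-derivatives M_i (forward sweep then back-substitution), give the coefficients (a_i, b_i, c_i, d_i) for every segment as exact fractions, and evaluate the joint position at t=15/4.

  seg 0: a=1 b=-49/12 c=0 d=13/12
  seg 1: a=-2 b=-5/6 c=13/4 d=-19/24
  seg 2: a=3 b=8/3 c=-3/2 d=1/6
S(15/4) = 541/128

Δ: Δ0=-3, Δ1=5/2, Δ2=-1/3
row 1: diag=6, rhs=33; c'=1/3, d'=11/2
row 2: denom=10−2·1/3=28/3; d'=(-17−2·11/2)/(28/3)=-3
back: M2=-3
back: M1=11/2−1/3·-3=13/2
M: M0=0, M1=13/2, M2=-3, M3=0
seg 0: a=1, c=M0/2=0, d=(M1−M0)/(6·1)=13/12, b=Δ0−h0·(2M0+M1)/6=-49/12
seg 1: a=-2, c=M1/2=13/4, d=(M2−M1)/(6·2)=-19/24, b=Δ1−h1·(2M1+M2)/6=-5/6
seg 2: a=3, c=M2/2=-3/2, d=(M3−M2)/(6·3)=1/6, b=Δ2−h2·(2M2+M3)/6=8/3
t_q=15/4 → seg 2, τ=3/4; S=3+8/3·τ+-3/2·τ²+1/6·τ³=541/128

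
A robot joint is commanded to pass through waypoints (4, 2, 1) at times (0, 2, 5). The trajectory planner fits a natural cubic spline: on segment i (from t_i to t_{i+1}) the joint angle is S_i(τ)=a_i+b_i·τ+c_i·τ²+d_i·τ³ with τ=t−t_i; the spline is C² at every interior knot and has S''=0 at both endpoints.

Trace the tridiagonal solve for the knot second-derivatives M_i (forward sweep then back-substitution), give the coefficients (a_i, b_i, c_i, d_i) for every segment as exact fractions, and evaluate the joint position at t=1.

Δ: Δ0=-1, Δ1=-1/3
row 1: diag=10, rhs=4; c'=3/10, d'=2/5
back: M1=2/5
M: M0=0, M1=2/5, M2=0
seg 0: a=4, c=M0/2=0, d=(M1−M0)/(6·2)=1/30, b=Δ0−h0·(2M0+M1)/6=-17/15
seg 1: a=2, c=M1/2=1/5, d=(M2−M1)/(6·3)=-1/45, b=Δ1−h1·(2M1+M2)/6=-11/15
t_q=1 → seg 0, τ=1; S=4+-17/15·τ+0·τ²+1/30·τ³=29/10

  seg 0: a=4 b=-17/15 c=0 d=1/30
  seg 1: a=2 b=-11/15 c=1/5 d=-1/45
S(1) = 29/10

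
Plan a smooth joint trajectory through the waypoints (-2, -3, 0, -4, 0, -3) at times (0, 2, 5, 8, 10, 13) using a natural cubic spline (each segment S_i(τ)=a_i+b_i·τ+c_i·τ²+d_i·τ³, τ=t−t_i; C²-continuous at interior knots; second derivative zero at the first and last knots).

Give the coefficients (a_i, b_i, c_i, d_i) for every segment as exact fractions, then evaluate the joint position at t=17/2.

  seg 0: a=-2 b=-281/271 c=0 d=291/2168
  seg 1: a=-3 b=311/542 c=873/1084 d=-719/3252
  seg 2: a=0 b=-611/1084 c=-321/271 d=9053/29268
  seg 3: a=-4 b=369/542 c=5201/3252 d=-382/813
  seg 4: a=0 b=2341/1626 c=-3967/3252 d=3967/29268
S(17/2) = -14389/4336

Δ: Δ0=-1/2, Δ1=1, Δ2=-4/3, Δ3=2, Δ4=-1
row 1: diag=10, rhs=9; c'=3/10, d'=9/10
row 2: denom=12−3·3/10=111/10; d'=(-14−3·9/10)/(111/10)=-167/111
row 3: denom=10−3·10/37=340/37; d'=(20−3·-167/111)/(340/37)=907/340
row 4: denom=10−2·37/170=813/85; d'=(-18−2·907/340)/(813/85)=-3967/1626
back: M4=-3967/1626
back: M3=907/340−37/170·-3967/1626=5201/1626
back: M2=-167/111−10/37·5201/1626=-642/271
back: M1=9/10−3/10·-642/271=873/542
M: M0=0, M1=873/542, M2=-642/271, M3=5201/1626, M4=-3967/1626, M5=0
seg 0: a=-2, c=M0/2=0, d=(M1−M0)/(6·2)=291/2168, b=Δ0−h0·(2M0+M1)/6=-281/271
seg 1: a=-3, c=M1/2=873/1084, d=(M2−M1)/(6·3)=-719/3252, b=Δ1−h1·(2M1+M2)/6=311/542
seg 2: a=0, c=M2/2=-321/271, d=(M3−M2)/(6·3)=9053/29268, b=Δ2−h2·(2M2+M3)/6=-611/1084
seg 3: a=-4, c=M3/2=5201/3252, d=(M4−M3)/(6·2)=-382/813, b=Δ3−h3·(2M3+M4)/6=369/542
seg 4: a=0, c=M4/2=-3967/3252, d=(M5−M4)/(6·3)=3967/29268, b=Δ4−h4·(2M4+M5)/6=2341/1626
t_q=17/2 → seg 3, τ=1/2; S=-4+369/542·τ+5201/3252·τ²+-382/813·τ³=-14389/4336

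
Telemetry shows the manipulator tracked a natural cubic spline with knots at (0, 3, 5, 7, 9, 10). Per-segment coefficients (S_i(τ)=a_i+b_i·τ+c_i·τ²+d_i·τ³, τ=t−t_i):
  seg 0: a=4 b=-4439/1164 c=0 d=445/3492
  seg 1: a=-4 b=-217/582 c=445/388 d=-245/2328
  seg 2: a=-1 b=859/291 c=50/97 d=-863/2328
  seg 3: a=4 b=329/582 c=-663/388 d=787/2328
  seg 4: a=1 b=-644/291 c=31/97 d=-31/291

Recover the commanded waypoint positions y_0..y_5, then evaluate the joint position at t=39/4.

y_0 = S_0(0) = a_0 = 4
y_1 = S_1(0) = a_1 = -4
y_2 = S_2(0) = a_2 = -1
y_3 = S_3(0) = a_3 = 4
y_4 = S_4(0) = a_4 = 1
y_5 = S_4(1) = -1
t_q=39/4 is in segment 4 (τ=3/4); S_4(τ)=-3259/6208

y_0=4 y_1=-4 y_2=-1 y_3=4 y_4=1 y_5=-1
S(39/4) = -3259/6208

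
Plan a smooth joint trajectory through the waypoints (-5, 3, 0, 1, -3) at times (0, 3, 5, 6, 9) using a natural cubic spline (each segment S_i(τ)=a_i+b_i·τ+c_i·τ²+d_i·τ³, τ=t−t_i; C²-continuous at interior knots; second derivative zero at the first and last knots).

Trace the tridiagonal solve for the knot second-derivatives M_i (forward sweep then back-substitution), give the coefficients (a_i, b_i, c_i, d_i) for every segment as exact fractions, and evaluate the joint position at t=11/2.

  seg 0: a=-5 b=3779/876 c=0 d=-481/2628
  seg 1: a=3 b=-275/438 c=-481/292 d=1061/1752
  seg 2: a=0 b=11/219 c=145/73 d=-227/219
  seg 3: a=1 b=200/219 c=-82/73 d=82/657
S(11/2) = 229/584

Δ: Δ0=8/3, Δ1=-3/2, Δ2=1, Δ3=-4/3
row 1: diag=10, rhs=-25; c'=1/5, d'=-5/2
row 2: denom=6−2·1/5=28/5; d'=(15−2·-5/2)/(28/5)=25/7
row 3: denom=8−1·5/28=219/28; d'=(-14−1·25/7)/(219/28)=-164/73
back: M3=-164/73
back: M2=25/7−5/28·-164/73=290/73
back: M1=-5/2−1/5·290/73=-481/146
M: M0=0, M1=-481/146, M2=290/73, M3=-164/73, M4=0
seg 0: a=-5, c=M0/2=0, d=(M1−M0)/(6·3)=-481/2628, b=Δ0−h0·(2M0+M1)/6=3779/876
seg 1: a=3, c=M1/2=-481/292, d=(M2−M1)/(6·2)=1061/1752, b=Δ1−h1·(2M1+M2)/6=-275/438
seg 2: a=0, c=M2/2=145/73, d=(M3−M2)/(6·1)=-227/219, b=Δ2−h2·(2M2+M3)/6=11/219
seg 3: a=1, c=M3/2=-82/73, d=(M4−M3)/(6·3)=82/657, b=Δ3−h3·(2M3+M4)/6=200/219
t_q=11/2 → seg 2, τ=1/2; S=0+11/219·τ+145/73·τ²+-227/219·τ³=229/584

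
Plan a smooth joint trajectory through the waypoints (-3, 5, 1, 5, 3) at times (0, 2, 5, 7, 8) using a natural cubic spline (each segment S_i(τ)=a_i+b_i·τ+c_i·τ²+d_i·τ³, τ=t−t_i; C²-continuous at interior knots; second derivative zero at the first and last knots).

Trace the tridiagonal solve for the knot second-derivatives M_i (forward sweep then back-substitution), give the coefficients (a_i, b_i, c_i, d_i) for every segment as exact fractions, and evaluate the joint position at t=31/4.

  seg 0: a=-3 b=4184/759 c=0 d=-287/759
  seg 1: a=5 b=740/759 c=-574/253 d=1138/2277
  seg 2: a=1 b=650/759 c=564/253 d=-629/759
  seg 3: a=5 b=-130/759 c=-694/253 d=694/759
S(31/4) = 30071/8096

Δ: Δ0=4, Δ1=-4/3, Δ2=2, Δ3=-2
row 1: diag=10, rhs=-32; c'=3/10, d'=-16/5
row 2: denom=10−3·3/10=91/10; d'=(20−3·-16/5)/(91/10)=296/91
row 3: denom=6−2·20/91=506/91; d'=(-24−2·296/91)/(506/91)=-1388/253
back: M3=-1388/253
back: M2=296/91−20/91·-1388/253=1128/253
back: M1=-16/5−3/10·1128/253=-1148/253
M: M0=0, M1=-1148/253, M2=1128/253, M3=-1388/253, M4=0
seg 0: a=-3, c=M0/2=0, d=(M1−M0)/(6·2)=-287/759, b=Δ0−h0·(2M0+M1)/6=4184/759
seg 1: a=5, c=M1/2=-574/253, d=(M2−M1)/(6·3)=1138/2277, b=Δ1−h1·(2M1+M2)/6=740/759
seg 2: a=1, c=M2/2=564/253, d=(M3−M2)/(6·2)=-629/759, b=Δ2−h2·(2M2+M3)/6=650/759
seg 3: a=5, c=M3/2=-694/253, d=(M4−M3)/(6·1)=694/759, b=Δ3−h3·(2M3+M4)/6=-130/759
t_q=31/4 → seg 3, τ=3/4; S=5+-130/759·τ+-694/253·τ²+694/759·τ³=30071/8096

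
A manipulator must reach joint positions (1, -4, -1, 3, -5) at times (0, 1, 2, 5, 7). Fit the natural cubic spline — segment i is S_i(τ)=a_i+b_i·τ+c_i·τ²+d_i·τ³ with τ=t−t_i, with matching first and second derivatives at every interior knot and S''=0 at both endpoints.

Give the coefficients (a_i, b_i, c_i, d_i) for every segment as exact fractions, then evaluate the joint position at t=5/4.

  seg 0: a=1 b=-2908/411 c=0 d=853/411
  seg 1: a=-4 b=-349/411 c=853/137 d=-977/411
  seg 2: a=-1 b=1838/411 c=-124/137 d=-58/1233
  seg 3: a=3 b=-916/411 c=-182/137 d=91/411
S(5/4) = -33847/8768

Δ: Δ0=-5, Δ1=3, Δ2=4/3, Δ3=-4
row 1: diag=4, rhs=48; c'=1/4, d'=12
row 2: denom=8−1·1/4=31/4; d'=(-10−1·12)/(31/4)=-88/31
row 3: denom=10−3·12/31=274/31; d'=(-32−3·-88/31)/(274/31)=-364/137
back: M3=-364/137
back: M2=-88/31−12/31·-364/137=-248/137
back: M1=12−1/4·-248/137=1706/137
M: M0=0, M1=1706/137, M2=-248/137, M3=-364/137, M4=0
seg 0: a=1, c=M0/2=0, d=(M1−M0)/(6·1)=853/411, b=Δ0−h0·(2M0+M1)/6=-2908/411
seg 1: a=-4, c=M1/2=853/137, d=(M2−M1)/(6·1)=-977/411, b=Δ1−h1·(2M1+M2)/6=-349/411
seg 2: a=-1, c=M2/2=-124/137, d=(M3−M2)/(6·3)=-58/1233, b=Δ2−h2·(2M2+M3)/6=1838/411
seg 3: a=3, c=M3/2=-182/137, d=(M4−M3)/(6·2)=91/411, b=Δ3−h3·(2M3+M4)/6=-916/411
t_q=5/4 → seg 1, τ=1/4; S=-4+-349/411·τ+853/137·τ²+-977/411·τ³=-33847/8768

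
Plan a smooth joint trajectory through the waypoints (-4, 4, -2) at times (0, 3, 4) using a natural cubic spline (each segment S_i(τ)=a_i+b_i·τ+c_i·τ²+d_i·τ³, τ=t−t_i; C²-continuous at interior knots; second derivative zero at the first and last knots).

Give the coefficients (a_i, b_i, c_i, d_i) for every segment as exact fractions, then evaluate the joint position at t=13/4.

Δ: Δ0=8/3, Δ1=-6
row 1: diag=8, rhs=-52; c'=1/8, d'=-13/2
back: M1=-13/2
M: M0=0, M1=-13/2, M2=0
seg 0: a=-4, c=M0/2=0, d=(M1−M0)/(6·3)=-13/36, b=Δ0−h0·(2M0+M1)/6=71/12
seg 1: a=4, c=M1/2=-13/4, d=(M2−M1)/(6·1)=13/12, b=Δ1−h1·(2M1+M2)/6=-23/6
t_q=13/4 → seg 1, τ=1/4; S=4+-23/6·τ+-13/4·τ²+13/12·τ³=731/256

  seg 0: a=-4 b=71/12 c=0 d=-13/36
  seg 1: a=4 b=-23/6 c=-13/4 d=13/12
S(13/4) = 731/256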